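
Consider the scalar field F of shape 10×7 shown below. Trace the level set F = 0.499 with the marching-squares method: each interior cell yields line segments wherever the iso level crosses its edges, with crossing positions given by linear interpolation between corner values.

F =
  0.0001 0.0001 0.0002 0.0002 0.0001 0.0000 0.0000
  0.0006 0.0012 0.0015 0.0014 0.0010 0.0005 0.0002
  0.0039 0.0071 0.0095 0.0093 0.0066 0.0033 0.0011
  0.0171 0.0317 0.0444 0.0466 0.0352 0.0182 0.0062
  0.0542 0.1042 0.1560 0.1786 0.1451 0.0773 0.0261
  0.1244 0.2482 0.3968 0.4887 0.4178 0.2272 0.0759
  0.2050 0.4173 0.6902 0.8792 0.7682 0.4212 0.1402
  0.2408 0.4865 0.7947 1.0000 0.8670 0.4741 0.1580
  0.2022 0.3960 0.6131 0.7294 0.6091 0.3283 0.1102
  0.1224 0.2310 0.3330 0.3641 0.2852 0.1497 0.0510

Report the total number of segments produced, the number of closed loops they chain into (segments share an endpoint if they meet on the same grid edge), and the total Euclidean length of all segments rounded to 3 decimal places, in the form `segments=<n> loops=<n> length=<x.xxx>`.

segments=12 loops=1 length=11.645

cell (5,1): code 0100 → (5.348,2.000)–(6.000,1.299)
cell (5,2): code 1100 → (5.026,3.000)–(5.348,2.000)
cell (5,3): code 1100 → (5.232,4.000)–(5.026,3.000)
cell (5,4): code 1000 → (6.000,4.776)–(5.232,4.000)
cell (6,1): code 0110 → (6.000,1.299)–(7.000,1.041)
cell (6,4): code 1001 → (7.000,4.937)–(6.000,4.776)
cell (7,1): code 0110 → (7.000,1.041)–(8.000,1.474)
cell (7,4): code 1001 → (8.000,4.392)–(7.000,4.937)
cell (8,1): code 0010 → (8.000,1.474)–(8.407,2.000)
cell (8,2): code 0011 → (8.407,2.000)–(8.631,3.000)
cell (8,3): code 0011 → (8.631,3.000)–(8.340,4.000)
cell (8,4): code 0001 → (8.340,4.000)–(8.000,4.392)
total: 12 segments, chained into 1 closed loop(s), length Σ = 11.644539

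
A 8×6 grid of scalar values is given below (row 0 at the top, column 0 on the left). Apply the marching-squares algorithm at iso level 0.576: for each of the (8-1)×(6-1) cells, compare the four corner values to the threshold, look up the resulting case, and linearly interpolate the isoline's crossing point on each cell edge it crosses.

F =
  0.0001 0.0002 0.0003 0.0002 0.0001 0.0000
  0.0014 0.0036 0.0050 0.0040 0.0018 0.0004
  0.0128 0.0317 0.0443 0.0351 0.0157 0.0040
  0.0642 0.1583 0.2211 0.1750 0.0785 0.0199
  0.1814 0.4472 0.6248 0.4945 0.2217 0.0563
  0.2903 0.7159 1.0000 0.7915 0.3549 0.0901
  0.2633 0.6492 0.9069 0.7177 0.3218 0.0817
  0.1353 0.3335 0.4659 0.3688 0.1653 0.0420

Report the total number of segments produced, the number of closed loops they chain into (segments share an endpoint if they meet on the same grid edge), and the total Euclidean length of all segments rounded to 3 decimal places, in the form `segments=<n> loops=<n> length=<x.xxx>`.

segments=12 loops=1 length=8.783

cell (3,1): code 0100 → (3.879,2.000)–(4.000,1.725)
cell (3,2): code 1000 → (4.000,2.375)–(3.879,2.000)
cell (4,0): code 0100 → (4.479,1.000)–(5.000,0.671)
cell (4,1): code 1110 → (4.000,1.725)–(4.479,1.000)
cell (4,2): code 1101 → (4.274,3.000)–(4.000,2.375)
cell (4,3): code 1000 → (5.000,3.494)–(4.274,3.000)
cell (5,0): code 0110 → (5.000,0.671)–(6.000,0.810)
cell (5,3): code 1001 → (6.000,3.358)–(5.000,3.494)
cell (6,0): code 0010 → (6.000,0.810)–(6.232,1.000)
cell (6,1): code 0011 → (6.232,1.000)–(6.750,2.000)
cell (6,2): code 0011 → (6.750,2.000)–(6.406,3.000)
cell (6,3): code 0001 → (6.406,3.000)–(6.000,3.358)
total: 12 segments, chained into 1 closed loop(s), length Σ = 8.783070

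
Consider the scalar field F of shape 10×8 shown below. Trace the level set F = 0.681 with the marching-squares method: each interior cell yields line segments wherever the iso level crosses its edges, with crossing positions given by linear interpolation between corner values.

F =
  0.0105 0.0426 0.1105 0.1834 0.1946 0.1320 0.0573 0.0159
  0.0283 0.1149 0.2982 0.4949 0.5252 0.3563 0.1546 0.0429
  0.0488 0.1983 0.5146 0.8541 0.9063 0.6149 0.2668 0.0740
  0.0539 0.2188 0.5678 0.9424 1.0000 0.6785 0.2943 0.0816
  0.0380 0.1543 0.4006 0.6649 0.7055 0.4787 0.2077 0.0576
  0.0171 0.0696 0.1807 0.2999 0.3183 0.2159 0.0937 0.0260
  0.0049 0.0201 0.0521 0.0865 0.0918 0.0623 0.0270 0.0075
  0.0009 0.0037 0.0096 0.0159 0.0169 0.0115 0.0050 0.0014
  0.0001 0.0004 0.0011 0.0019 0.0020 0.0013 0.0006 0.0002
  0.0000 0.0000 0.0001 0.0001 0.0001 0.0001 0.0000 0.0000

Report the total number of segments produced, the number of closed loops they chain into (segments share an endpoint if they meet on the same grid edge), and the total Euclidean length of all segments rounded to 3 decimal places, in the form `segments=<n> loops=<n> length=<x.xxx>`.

cell (1,2): code 0100 → (1.518,3.000)–(2.000,2.490)
cell (1,3): code 1100 → (1.409,4.000)–(1.518,3.000)
cell (1,4): code 1000 → (2.000,4.773)–(1.409,4.000)
cell (2,2): code 0110 → (2.000,2.490)–(3.000,2.302)
cell (2,4): code 1001 → (3.000,4.992)–(2.000,4.773)
cell (3,2): code 0010 → (3.000,2.302)–(3.942,3.000)
cell (3,3): code 0111 → (3.942,3.000)–(4.000,3.397)
cell (3,4): code 1001 → (4.000,4.108)–(3.000,4.992)
cell (4,3): code 0010 → (4.000,3.397)–(4.063,4.000)
cell (4,4): code 0001 → (4.063,4.000)–(4.000,4.108)
total: 10 segments, chained into 1 closed loop(s), length Σ = 8.361883

segments=10 loops=1 length=8.362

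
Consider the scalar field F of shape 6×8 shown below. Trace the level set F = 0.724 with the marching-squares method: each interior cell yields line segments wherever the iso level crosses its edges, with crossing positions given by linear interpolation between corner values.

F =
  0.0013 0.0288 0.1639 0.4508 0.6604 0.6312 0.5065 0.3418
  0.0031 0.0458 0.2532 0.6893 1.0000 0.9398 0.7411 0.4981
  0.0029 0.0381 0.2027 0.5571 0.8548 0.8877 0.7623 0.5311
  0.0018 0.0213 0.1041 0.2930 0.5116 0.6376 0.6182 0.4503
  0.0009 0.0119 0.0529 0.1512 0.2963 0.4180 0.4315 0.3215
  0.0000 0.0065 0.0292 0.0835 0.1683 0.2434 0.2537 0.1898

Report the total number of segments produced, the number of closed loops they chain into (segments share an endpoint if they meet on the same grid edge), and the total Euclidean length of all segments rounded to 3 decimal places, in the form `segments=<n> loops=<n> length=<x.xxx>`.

segments=10 loops=1 length=8.597

cell (0,3): code 0100 → (0.187,4.000)–(1.000,3.112)
cell (0,4): code 1100 → (0.301,5.000)–(0.187,4.000)
cell (0,5): code 1100 → (0.927,6.000)–(0.301,5.000)
cell (0,6): code 1000 → (1.000,6.070)–(0.927,6.000)
cell (1,3): code 0110 → (1.000,3.112)–(2.000,3.561)
cell (1,6): code 1001 → (2.000,6.166)–(1.000,6.070)
cell (2,3): code 0010 → (2.000,3.561)–(2.381,4.000)
cell (2,4): code 0011 → (2.381,4.000)–(2.655,5.000)
cell (2,5): code 0011 → (2.655,5.000)–(2.266,6.000)
cell (2,6): code 0001 → (2.266,6.000)–(2.000,6.166)
total: 10 segments, chained into 1 closed loop(s), length Σ = 8.596834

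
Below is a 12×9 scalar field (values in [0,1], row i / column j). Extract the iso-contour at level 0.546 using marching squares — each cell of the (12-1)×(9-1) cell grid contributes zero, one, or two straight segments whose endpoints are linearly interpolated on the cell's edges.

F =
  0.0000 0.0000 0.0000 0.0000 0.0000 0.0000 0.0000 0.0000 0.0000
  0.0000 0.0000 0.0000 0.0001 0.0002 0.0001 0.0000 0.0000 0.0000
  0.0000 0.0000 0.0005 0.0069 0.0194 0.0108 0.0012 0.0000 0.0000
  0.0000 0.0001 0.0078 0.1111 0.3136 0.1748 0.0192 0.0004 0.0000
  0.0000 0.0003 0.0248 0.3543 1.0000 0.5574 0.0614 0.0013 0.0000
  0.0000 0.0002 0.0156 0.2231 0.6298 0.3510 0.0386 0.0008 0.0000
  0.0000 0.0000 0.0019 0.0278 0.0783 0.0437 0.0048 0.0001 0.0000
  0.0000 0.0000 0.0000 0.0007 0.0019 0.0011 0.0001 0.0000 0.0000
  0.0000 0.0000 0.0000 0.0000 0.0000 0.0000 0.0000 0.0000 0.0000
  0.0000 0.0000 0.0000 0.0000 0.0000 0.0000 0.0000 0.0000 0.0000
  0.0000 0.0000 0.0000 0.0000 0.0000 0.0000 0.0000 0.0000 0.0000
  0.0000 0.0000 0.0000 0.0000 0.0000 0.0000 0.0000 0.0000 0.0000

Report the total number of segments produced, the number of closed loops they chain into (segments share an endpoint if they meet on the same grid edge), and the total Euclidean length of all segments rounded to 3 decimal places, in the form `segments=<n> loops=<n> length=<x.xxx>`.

segments=8 loops=1 length=5.131

cell (3,3): code 0100 → (3.339,4.000)–(4.000,3.297)
cell (3,4): code 1100 → (3.970,5.000)–(3.339,4.000)
cell (3,5): code 1000 → (4.000,5.023)–(3.970,5.000)
cell (4,3): code 0110 → (4.000,3.297)–(5.000,3.794)
cell (4,4): code 1011 → (5.000,4.301)–(4.055,5.000)
cell (4,5): code 0001 → (4.055,5.000)–(4.000,5.023)
cell (5,3): code 0010 → (5.000,3.794)–(5.152,4.000)
cell (5,4): code 0001 → (5.152,4.000)–(5.000,4.301)
total: 8 segments, chained into 1 closed loop(s), length Σ = 5.130581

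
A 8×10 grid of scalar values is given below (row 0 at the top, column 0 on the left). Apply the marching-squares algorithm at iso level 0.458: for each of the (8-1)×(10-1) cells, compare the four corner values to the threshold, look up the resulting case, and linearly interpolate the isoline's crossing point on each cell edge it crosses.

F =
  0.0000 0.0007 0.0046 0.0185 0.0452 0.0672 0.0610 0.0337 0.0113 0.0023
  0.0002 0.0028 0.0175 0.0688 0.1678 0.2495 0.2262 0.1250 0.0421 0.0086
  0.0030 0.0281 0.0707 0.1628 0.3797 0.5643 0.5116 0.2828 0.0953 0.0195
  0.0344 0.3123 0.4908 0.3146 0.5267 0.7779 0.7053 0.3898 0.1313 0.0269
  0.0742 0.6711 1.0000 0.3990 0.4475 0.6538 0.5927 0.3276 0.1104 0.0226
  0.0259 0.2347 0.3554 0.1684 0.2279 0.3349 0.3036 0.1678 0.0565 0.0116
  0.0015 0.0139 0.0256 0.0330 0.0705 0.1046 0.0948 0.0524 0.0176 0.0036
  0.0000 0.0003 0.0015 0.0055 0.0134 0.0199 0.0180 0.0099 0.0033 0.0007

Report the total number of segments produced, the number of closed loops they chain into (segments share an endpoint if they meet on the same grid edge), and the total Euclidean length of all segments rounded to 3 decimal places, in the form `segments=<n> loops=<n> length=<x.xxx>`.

segments=20 loops=2 length=15.440

cell (1,4): code 0100 → (1.662,5.000)–(2.000,4.424)
cell (1,5): code 1100 → (1.812,6.000)–(1.662,5.000)
cell (1,6): code 1000 → (2.000,6.234)–(1.812,6.000)
cell (2,1): code 0100 → (2.922,2.000)–(3.000,1.816)
cell (2,2): code 1000 → (3.000,2.186)–(2.922,2.000)
cell (2,3): code 0100 → (2.533,4.000)–(3.000,3.676)
cell (2,4): code 1110 → (2.000,4.424)–(2.533,4.000)
cell (2,6): code 1001 → (3.000,6.784)–(2.000,6.234)
cell (3,0): code 0100 → (3.406,1.000)–(4.000,0.643)
cell (3,1): code 1110 → (3.000,1.816)–(3.406,1.000)
cell (3,2): code 1001 → (4.000,2.902)–(3.000,2.186)
cell (3,3): code 0010 → (3.000,3.676)–(3.867,4.000)
cell (3,4): code 0111 → (3.867,4.000)–(4.000,4.051)
cell (3,6): code 1001 → (4.000,6.508)–(3.000,6.784)
cell (4,0): code 0010 → (4.000,0.643)–(4.488,1.000)
cell (4,1): code 0011 → (4.488,1.000)–(4.841,2.000)
cell (4,2): code 0001 → (4.841,2.000)–(4.000,2.902)
cell (4,4): code 0010 → (4.000,4.051)–(4.614,5.000)
cell (4,5): code 0011 → (4.614,5.000)–(4.466,6.000)
cell (4,6): code 0001 → (4.466,6.000)–(4.000,6.508)
total: 20 segments, chained into 2 closed loop(s), length Σ = 15.439581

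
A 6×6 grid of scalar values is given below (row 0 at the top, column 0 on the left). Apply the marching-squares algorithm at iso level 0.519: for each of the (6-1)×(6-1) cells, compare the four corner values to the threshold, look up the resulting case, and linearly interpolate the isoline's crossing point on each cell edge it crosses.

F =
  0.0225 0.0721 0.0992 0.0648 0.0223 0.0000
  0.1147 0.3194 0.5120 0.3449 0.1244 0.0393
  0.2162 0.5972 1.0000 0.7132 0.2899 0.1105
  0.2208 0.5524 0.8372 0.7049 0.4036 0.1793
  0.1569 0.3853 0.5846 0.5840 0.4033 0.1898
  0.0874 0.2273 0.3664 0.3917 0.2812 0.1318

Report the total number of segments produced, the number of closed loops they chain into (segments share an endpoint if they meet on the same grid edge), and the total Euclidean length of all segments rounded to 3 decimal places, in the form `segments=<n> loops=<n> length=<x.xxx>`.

segments=12 loops=1 length=9.629

cell (1,0): code 0100 → (1.719,1.000)–(2.000,0.795)
cell (1,1): code 1100 → (1.014,2.000)–(1.719,1.000)
cell (1,2): code 1100 → (1.473,3.000)–(1.014,2.000)
cell (1,3): code 1000 → (2.000,3.459)–(1.473,3.000)
cell (2,0): code 0110 → (2.000,0.795)–(3.000,0.899)
cell (2,3): code 1001 → (3.000,3.617)–(2.000,3.459)
cell (3,0): code 0010 → (3.000,0.899)–(3.200,1.000)
cell (3,1): code 0111 → (3.200,1.000)–(4.000,1.671)
cell (3,3): code 1001 → (4.000,3.360)–(3.000,3.617)
cell (4,1): code 0010 → (4.000,1.671)–(4.301,2.000)
cell (4,2): code 0011 → (4.301,2.000)–(4.338,3.000)
cell (4,3): code 0001 → (4.338,3.000)–(4.000,3.360)
total: 12 segments, chained into 1 closed loop(s), length Σ = 9.628912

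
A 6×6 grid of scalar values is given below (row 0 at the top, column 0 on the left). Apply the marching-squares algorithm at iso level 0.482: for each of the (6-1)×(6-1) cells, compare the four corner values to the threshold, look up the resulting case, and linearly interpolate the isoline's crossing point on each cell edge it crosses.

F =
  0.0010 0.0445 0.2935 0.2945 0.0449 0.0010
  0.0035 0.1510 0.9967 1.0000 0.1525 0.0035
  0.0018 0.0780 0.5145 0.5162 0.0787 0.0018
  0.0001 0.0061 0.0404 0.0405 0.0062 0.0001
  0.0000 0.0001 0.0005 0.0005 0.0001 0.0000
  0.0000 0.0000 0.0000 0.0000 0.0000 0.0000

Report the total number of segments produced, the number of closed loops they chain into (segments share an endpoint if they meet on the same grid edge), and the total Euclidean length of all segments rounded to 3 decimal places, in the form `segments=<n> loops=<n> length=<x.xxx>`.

segments=8 loops=1 length=6.382

cell (0,1): code 0100 → (0.268,2.000)–(1.000,1.391)
cell (0,2): code 1100 → (0.266,3.000)–(0.268,2.000)
cell (0,3): code 1000 → (1.000,3.611)–(0.266,3.000)
cell (1,1): code 0110 → (1.000,1.391)–(2.000,1.926)
cell (1,3): code 1001 → (2.000,3.078)–(1.000,3.611)
cell (2,1): code 0010 → (2.000,1.926)–(2.069,2.000)
cell (2,2): code 0011 → (2.069,2.000)–(2.072,3.000)
cell (2,3): code 0001 → (2.072,3.000)–(2.000,3.078)
total: 8 segments, chained into 1 closed loop(s), length Σ = 6.381586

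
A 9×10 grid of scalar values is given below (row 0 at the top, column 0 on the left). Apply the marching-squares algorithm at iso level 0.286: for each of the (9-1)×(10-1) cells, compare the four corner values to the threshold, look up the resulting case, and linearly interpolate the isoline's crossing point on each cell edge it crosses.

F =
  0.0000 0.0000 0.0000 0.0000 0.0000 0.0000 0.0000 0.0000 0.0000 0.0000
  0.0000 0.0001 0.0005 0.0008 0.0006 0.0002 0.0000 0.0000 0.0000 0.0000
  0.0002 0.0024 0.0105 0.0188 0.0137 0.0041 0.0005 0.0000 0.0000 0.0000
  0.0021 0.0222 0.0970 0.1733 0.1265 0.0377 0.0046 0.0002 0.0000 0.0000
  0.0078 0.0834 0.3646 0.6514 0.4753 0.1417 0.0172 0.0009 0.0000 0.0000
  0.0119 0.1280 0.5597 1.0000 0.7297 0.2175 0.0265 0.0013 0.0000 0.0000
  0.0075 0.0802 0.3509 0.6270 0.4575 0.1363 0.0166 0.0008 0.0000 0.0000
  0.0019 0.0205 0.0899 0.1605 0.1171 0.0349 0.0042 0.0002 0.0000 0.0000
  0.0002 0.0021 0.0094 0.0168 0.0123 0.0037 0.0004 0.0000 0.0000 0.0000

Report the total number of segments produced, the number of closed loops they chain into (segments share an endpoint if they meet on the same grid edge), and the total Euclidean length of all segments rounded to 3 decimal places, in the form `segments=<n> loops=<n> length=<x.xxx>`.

cell (3,1): code 0100 → (3.706,2.000)–(4.000,1.720)
cell (3,2): code 1100 → (3.236,3.000)–(3.706,2.000)
cell (3,3): code 1100 → (3.457,4.000)–(3.236,3.000)
cell (3,4): code 1000 → (4.000,4.567)–(3.457,4.000)
cell (4,1): code 0110 → (4.000,1.720)–(5.000,1.366)
cell (4,4): code 1001 → (5.000,4.866)–(4.000,4.567)
cell (5,1): code 0110 → (5.000,1.366)–(6.000,1.760)
cell (5,4): code 1001 → (6.000,4.534)–(5.000,4.866)
cell (6,1): code 0010 → (6.000,1.760)–(6.249,2.000)
cell (6,2): code 0011 → (6.249,2.000)–(6.731,3.000)
cell (6,3): code 0011 → (6.731,3.000)–(6.504,4.000)
cell (6,4): code 0001 → (6.504,4.000)–(6.000,4.534)
total: 12 segments, chained into 1 closed loop(s), length Σ = 10.768685

segments=12 loops=1 length=10.769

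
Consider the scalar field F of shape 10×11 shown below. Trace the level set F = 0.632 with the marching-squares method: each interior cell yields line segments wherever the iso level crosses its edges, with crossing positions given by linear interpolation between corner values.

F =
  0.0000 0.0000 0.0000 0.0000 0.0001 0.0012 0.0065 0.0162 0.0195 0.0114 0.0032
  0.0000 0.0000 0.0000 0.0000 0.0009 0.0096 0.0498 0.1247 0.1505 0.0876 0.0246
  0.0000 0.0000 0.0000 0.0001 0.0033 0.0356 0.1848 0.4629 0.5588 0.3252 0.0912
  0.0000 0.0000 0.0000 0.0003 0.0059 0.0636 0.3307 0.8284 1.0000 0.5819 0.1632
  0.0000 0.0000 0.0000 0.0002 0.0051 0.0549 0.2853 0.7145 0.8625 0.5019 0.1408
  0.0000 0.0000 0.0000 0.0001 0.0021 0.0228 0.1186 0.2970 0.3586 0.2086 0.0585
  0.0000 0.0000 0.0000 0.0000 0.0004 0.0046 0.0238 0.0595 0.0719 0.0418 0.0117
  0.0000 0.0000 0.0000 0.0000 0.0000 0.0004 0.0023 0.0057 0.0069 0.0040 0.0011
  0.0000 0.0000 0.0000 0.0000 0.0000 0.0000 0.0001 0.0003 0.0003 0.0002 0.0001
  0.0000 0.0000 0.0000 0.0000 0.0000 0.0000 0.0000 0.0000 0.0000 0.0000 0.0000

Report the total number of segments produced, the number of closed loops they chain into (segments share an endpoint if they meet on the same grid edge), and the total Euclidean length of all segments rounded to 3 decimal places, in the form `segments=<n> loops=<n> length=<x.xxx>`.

segments=8 loops=1 length=7.066

cell (2,6): code 0100 → (2.463,7.000)–(3.000,6.605)
cell (2,7): code 1100 → (2.166,8.000)–(2.463,7.000)
cell (2,8): code 1000 → (3.000,8.880)–(2.166,8.000)
cell (3,6): code 0110 → (3.000,6.605)–(4.000,6.808)
cell (3,8): code 1001 → (4.000,8.639)–(3.000,8.880)
cell (4,6): code 0010 → (4.000,6.808)–(4.198,7.000)
cell (4,7): code 0011 → (4.198,7.000)–(4.457,8.000)
cell (4,8): code 0001 → (4.457,8.000)–(4.000,8.639)
total: 8 segments, chained into 1 closed loop(s), length Σ = 7.066183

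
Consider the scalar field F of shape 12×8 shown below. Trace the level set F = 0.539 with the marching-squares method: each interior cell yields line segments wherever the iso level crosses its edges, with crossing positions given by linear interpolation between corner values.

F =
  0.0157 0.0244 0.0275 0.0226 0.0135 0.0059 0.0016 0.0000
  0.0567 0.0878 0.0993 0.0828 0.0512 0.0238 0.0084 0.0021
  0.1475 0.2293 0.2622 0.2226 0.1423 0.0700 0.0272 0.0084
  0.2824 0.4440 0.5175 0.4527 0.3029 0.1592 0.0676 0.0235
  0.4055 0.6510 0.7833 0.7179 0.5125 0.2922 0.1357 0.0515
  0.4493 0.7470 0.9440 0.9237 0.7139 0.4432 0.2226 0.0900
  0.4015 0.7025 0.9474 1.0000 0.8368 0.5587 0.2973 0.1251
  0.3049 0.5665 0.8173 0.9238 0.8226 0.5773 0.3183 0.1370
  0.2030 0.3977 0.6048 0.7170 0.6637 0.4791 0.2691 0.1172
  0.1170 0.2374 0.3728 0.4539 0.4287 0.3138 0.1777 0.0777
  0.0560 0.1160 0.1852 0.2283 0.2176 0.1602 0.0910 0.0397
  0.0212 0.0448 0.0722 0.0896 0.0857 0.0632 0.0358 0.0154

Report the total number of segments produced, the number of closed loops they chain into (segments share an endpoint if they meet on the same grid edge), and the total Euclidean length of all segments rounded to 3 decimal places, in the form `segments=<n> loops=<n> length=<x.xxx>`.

segments=20 loops=1 length=16.150

cell (3,0): code 0100 → (3.459,1.000)–(4.000,0.544)
cell (3,1): code 1100 → (3.081,2.000)–(3.459,1.000)
cell (3,2): code 1100 → (3.325,3.000)–(3.081,2.000)
cell (3,3): code 1000 → (4.000,3.871)–(3.325,3.000)
cell (4,0): code 0110 → (4.000,0.544)–(5.000,0.301)
cell (4,3): code 1101 → (4.132,4.000)–(4.000,3.871)
cell (4,4): code 1000 → (5.000,4.646)–(4.132,4.000)
cell (5,0): code 0110 → (5.000,0.301)–(6.000,0.457)
cell (5,4): code 1101 → (5.829,5.000)–(5.000,4.646)
cell (5,5): code 1000 → (6.000,5.075)–(5.829,5.000)
cell (6,0): code 0110 → (6.000,0.457)–(7.000,0.895)
cell (6,5): code 1001 → (7.000,5.148)–(6.000,5.075)
cell (7,0): code 0010 → (7.000,0.895)–(7.163,1.000)
cell (7,1): code 0111 → (7.163,1.000)–(8.000,1.682)
cell (7,4): code 1011 → (8.000,4.676)–(7.390,5.000)
cell (7,5): code 0001 → (7.390,5.000)–(7.000,5.148)
cell (8,1): code 0010 → (8.000,1.682)–(8.284,2.000)
cell (8,2): code 0011 → (8.284,2.000)–(8.677,3.000)
cell (8,3): code 0011 → (8.677,3.000)–(8.531,4.000)
cell (8,4): code 0001 → (8.531,4.000)–(8.000,4.676)
total: 20 segments, chained into 1 closed loop(s), length Σ = 16.149988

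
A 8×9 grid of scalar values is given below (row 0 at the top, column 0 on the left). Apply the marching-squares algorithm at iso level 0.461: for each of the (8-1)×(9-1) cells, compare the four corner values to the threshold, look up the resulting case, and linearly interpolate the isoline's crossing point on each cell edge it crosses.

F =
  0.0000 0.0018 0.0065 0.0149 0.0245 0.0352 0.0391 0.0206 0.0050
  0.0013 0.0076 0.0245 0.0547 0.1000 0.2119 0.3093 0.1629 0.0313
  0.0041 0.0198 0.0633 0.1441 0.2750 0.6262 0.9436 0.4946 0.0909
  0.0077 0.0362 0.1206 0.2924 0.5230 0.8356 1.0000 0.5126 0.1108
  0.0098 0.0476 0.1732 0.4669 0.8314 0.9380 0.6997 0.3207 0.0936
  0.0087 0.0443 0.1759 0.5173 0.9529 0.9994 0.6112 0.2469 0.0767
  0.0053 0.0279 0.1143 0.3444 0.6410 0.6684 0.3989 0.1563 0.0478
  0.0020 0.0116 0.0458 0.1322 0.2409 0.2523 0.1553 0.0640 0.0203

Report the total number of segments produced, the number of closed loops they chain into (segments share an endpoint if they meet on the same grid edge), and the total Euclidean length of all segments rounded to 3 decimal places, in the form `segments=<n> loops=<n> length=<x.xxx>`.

cell (1,4): code 0100 → (1.601,5.000)–(2.000,4.530)
cell (1,5): code 1100 → (1.239,6.000)–(1.601,5.000)
cell (1,6): code 1100 → (1.899,7.000)–(1.239,6.000)
cell (1,7): code 1000 → (2.000,7.083)–(1.899,7.000)
cell (2,3): code 0100 → (2.750,4.000)–(3.000,3.731)
cell (2,4): code 1110 → (2.000,4.530)–(2.750,4.000)
cell (2,7): code 1001 → (3.000,7.128)–(2.000,7.083)
cell (3,2): code 0100 → (3.966,3.000)–(4.000,2.980)
cell (3,3): code 1110 → (3.000,3.731)–(3.966,3.000)
cell (3,6): code 1011 → (4.000,6.630)–(3.269,7.000)
cell (3,7): code 0001 → (3.269,7.000)–(3.000,7.128)
cell (4,2): code 0110 → (4.000,2.980)–(5.000,2.835)
cell (4,6): code 1001 → (5.000,6.412)–(4.000,6.630)
cell (5,2): code 0010 → (5.000,2.835)–(5.326,3.000)
cell (5,3): code 0111 → (5.326,3.000)–(6.000,3.393)
cell (5,5): code 1011 → (6.000,5.770)–(5.707,6.000)
cell (5,6): code 0001 → (5.707,6.000)–(5.000,6.412)
cell (6,3): code 0010 → (6.000,3.393)–(6.450,4.000)
cell (6,4): code 0011 → (6.450,4.000)–(6.498,5.000)
cell (6,5): code 0001 → (6.498,5.000)–(6.000,5.770)
total: 20 segments, chained into 1 closed loop(s), length Σ = 14.708103

segments=20 loops=1 length=14.708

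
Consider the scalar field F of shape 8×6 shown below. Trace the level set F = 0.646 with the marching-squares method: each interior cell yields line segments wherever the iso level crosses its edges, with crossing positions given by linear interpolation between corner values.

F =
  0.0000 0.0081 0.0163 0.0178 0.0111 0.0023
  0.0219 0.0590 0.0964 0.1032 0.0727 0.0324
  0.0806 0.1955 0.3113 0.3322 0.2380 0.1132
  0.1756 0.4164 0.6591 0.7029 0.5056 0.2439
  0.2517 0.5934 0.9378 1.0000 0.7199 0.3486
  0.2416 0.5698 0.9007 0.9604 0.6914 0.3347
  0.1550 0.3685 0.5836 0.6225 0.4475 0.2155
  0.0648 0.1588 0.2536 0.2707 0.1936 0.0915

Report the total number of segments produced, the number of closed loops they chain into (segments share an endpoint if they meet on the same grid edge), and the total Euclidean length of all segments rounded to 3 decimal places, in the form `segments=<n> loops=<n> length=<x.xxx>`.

cell (2,1): code 0100 → (2.962,2.000)–(3.000,1.946)
cell (2,2): code 1100 → (2.847,3.000)–(2.962,2.000)
cell (2,3): code 1000 → (3.000,3.288)–(2.847,3.000)
cell (3,1): code 0110 → (3.000,1.946)–(4.000,1.153)
cell (3,3): code 1101 → (3.655,4.000)–(3.000,3.288)
cell (3,4): code 1000 → (4.000,4.199)–(3.655,4.000)
cell (4,1): code 0110 → (4.000,1.153)–(5.000,1.230)
cell (4,4): code 1001 → (5.000,4.127)–(4.000,4.199)
cell (5,1): code 0010 → (5.000,1.230)–(5.803,2.000)
cell (5,2): code 0011 → (5.803,2.000)–(5.930,3.000)
cell (5,3): code 0011 → (5.930,3.000)–(5.186,4.000)
cell (5,4): code 0001 → (5.186,4.000)–(5.000,4.127)
total: 12 segments, chained into 1 closed loop(s), length Σ = 9.639290

segments=12 loops=1 length=9.639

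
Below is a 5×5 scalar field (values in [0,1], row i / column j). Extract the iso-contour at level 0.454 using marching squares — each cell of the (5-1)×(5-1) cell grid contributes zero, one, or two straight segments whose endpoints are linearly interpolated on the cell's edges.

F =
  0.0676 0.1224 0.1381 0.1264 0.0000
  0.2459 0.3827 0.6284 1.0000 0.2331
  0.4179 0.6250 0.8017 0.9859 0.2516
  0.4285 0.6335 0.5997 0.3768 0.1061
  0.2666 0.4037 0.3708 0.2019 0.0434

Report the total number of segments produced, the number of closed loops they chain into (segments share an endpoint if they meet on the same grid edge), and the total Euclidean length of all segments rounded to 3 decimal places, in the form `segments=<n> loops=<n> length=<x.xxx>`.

cell (0,1): code 0100 → (0.644,2.000)–(1.000,1.290)
cell (0,2): code 1100 → (0.375,3.000)–(0.644,2.000)
cell (0,3): code 1000 → (1.000,3.712)–(0.375,3.000)
cell (1,0): code 0100 → (1.294,1.000)–(2.000,0.174)
cell (1,1): code 1110 → (1.000,1.290)–(1.294,1.000)
cell (1,3): code 1001 → (2.000,3.724)–(1.000,3.712)
cell (2,0): code 0110 → (2.000,0.174)–(3.000,0.124)
cell (2,2): code 1011 → (3.000,2.654)–(2.873,3.000)
cell (2,3): code 0001 → (2.873,3.000)–(2.000,3.724)
cell (3,0): code 0010 → (3.000,0.124)–(3.781,1.000)
cell (3,1): code 0011 → (3.781,1.000)–(3.637,2.000)
cell (3,2): code 0001 → (3.637,2.000)–(3.000,2.654)
total: 12 segments, chained into 1 closed loop(s), length Σ = 10.877291

segments=12 loops=1 length=10.877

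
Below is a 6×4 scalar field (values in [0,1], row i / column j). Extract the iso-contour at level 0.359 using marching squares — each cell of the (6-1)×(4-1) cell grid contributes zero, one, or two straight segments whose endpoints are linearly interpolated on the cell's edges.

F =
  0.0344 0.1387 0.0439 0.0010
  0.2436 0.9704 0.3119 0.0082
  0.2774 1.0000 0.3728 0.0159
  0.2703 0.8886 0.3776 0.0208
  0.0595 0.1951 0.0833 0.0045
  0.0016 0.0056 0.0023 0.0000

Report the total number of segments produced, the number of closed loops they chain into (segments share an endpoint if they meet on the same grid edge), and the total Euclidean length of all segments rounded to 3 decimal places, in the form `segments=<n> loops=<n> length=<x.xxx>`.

cell (0,0): code 0100 → (0.265,1.000)–(1.000,0.159)
cell (0,1): code 1000 → (1.000,1.928)–(0.265,1.000)
cell (1,0): code 0110 → (1.000,0.159)–(2.000,0.113)
cell (1,1): code 1101 → (1.773,2.000)–(1.000,1.928)
cell (1,2): code 1000 → (2.000,2.039)–(1.773,2.000)
cell (2,0): code 0110 → (2.000,0.113)–(3.000,0.143)
cell (2,2): code 1001 → (3.000,2.052)–(2.000,2.039)
cell (3,0): code 0010 → (3.000,0.143)–(3.764,1.000)
cell (3,1): code 0011 → (3.764,1.000)–(3.063,2.000)
cell (3,2): code 0001 → (3.063,2.000)–(3.000,2.052)
total: 10 segments, chained into 1 closed loop(s), length Σ = 8.759990

segments=10 loops=1 length=8.760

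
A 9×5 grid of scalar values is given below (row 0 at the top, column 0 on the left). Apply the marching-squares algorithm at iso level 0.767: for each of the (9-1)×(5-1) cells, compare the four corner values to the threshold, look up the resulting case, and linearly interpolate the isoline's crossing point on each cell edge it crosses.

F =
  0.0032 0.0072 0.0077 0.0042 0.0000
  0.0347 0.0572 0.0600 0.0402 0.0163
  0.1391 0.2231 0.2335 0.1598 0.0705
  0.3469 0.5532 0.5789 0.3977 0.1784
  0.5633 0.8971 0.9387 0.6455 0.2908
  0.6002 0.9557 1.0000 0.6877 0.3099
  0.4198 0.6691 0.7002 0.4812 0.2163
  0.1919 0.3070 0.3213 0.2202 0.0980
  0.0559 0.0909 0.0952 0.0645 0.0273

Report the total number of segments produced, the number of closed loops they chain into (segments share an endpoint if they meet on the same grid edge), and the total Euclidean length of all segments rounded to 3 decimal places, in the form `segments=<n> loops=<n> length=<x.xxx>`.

cell (3,0): code 0100 → (3.622,1.000)–(4.000,0.610)
cell (3,1): code 1100 → (3.523,2.000)–(3.622,1.000)
cell (3,2): code 1000 → (4.000,2.586)–(3.523,2.000)
cell (4,0): code 0110 → (4.000,0.610)–(5.000,0.469)
cell (4,2): code 1001 → (5.000,2.746)–(4.000,2.586)
cell (5,0): code 0010 → (5.000,0.469)–(5.658,1.000)
cell (5,1): code 0011 → (5.658,1.000)–(5.777,2.000)
cell (5,2): code 0001 → (5.777,2.000)–(5.000,2.746)
total: 8 segments, chained into 1 closed loop(s), length Σ = 7.256245

segments=8 loops=1 length=7.256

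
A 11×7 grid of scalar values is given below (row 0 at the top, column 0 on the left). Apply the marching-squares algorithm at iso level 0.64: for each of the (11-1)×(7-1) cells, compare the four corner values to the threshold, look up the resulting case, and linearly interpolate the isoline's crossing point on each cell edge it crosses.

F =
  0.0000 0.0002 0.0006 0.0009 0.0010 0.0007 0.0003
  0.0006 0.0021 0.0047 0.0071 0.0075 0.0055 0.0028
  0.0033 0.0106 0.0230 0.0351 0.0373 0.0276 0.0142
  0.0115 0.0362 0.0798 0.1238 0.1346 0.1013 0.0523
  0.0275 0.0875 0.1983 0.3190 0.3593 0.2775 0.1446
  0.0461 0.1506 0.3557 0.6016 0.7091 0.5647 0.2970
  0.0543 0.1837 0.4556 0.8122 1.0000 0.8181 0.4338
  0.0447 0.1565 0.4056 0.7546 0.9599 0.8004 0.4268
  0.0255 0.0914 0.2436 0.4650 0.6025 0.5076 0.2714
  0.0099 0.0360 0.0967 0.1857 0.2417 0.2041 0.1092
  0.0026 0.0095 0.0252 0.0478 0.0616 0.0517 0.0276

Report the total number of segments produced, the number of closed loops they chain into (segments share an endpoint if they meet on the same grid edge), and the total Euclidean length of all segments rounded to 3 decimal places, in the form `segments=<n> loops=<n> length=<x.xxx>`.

cell (4,3): code 0100 → (4.802,4.000)–(5.000,3.357)
cell (4,4): code 1000 → (5.000,4.479)–(4.802,4.000)
cell (5,2): code 0100 → (5.182,3.000)–(6.000,2.517)
cell (5,3): code 1110 → (5.000,3.357)–(5.182,3.000)
cell (5,4): code 1101 → (5.297,5.000)–(5.000,4.479)
cell (5,5): code 1000 → (6.000,5.463)–(5.297,5.000)
cell (6,2): code 0110 → (6.000,2.517)–(7.000,2.672)
cell (6,5): code 1001 → (7.000,5.429)–(6.000,5.463)
cell (7,2): code 0010 → (7.000,2.672)–(7.396,3.000)
cell (7,3): code 0011 → (7.396,3.000)–(7.895,4.000)
cell (7,4): code 0011 → (7.895,4.000)–(7.548,5.000)
cell (7,5): code 0001 → (7.548,5.000)–(7.000,5.429)
total: 12 segments, chained into 1 closed loop(s), length Σ = 9.381904

segments=12 loops=1 length=9.382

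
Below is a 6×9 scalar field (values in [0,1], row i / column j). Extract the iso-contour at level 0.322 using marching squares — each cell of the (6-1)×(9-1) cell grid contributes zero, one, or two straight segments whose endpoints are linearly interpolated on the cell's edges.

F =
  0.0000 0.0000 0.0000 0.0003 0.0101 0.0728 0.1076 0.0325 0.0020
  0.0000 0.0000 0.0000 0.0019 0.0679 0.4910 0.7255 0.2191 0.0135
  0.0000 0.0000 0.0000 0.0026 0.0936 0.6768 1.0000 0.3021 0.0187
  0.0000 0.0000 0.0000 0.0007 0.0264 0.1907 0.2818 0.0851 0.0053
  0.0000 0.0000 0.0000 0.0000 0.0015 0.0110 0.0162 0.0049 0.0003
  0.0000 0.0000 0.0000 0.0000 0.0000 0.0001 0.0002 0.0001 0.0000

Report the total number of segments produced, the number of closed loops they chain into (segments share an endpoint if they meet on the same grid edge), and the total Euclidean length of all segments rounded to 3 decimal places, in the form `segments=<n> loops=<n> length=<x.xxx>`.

segments=8 loops=1 length=7.993

cell (0,4): code 0100 → (0.596,5.000)–(1.000,4.601)
cell (0,5): code 1100 → (0.347,6.000)–(0.596,5.000)
cell (0,6): code 1000 → (1.000,6.797)–(0.347,6.000)
cell (1,4): code 0110 → (1.000,4.601)–(2.000,4.392)
cell (1,6): code 1001 → (2.000,6.971)–(1.000,6.797)
cell (2,4): code 0010 → (2.000,4.392)–(2.730,5.000)
cell (2,5): code 0011 → (2.730,5.000)–(2.944,6.000)
cell (2,6): code 0001 → (2.944,6.000)–(2.000,6.971)
total: 8 segments, chained into 1 closed loop(s), length Σ = 7.993123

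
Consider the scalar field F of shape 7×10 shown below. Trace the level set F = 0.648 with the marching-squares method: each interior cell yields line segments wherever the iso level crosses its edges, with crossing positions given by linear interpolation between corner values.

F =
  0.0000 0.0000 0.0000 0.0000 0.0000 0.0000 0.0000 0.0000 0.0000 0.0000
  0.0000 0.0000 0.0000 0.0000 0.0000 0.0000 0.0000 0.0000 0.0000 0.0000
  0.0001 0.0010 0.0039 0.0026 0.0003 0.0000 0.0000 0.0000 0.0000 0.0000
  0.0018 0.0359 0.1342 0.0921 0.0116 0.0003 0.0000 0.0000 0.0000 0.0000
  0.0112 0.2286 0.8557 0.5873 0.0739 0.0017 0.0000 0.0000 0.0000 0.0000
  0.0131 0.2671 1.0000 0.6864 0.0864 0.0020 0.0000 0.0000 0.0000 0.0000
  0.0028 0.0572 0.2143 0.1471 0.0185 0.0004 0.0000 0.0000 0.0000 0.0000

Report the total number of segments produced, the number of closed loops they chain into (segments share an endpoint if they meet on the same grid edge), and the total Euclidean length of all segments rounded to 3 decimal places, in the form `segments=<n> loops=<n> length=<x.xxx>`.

cell (3,1): code 0100 → (3.712,2.000)–(4.000,1.669)
cell (3,2): code 1000 → (4.000,2.774)–(3.712,2.000)
cell (4,1): code 0110 → (4.000,1.669)–(5.000,1.520)
cell (4,2): code 1101 → (4.613,3.000)–(4.000,2.774)
cell (4,3): code 1000 → (5.000,3.064)–(4.613,3.000)
cell (5,1): code 0010 → (5.000,1.520)–(5.448,2.000)
cell (5,2): code 0011 → (5.448,2.000)–(5.071,3.000)
cell (5,3): code 0001 → (5.071,3.000)–(5.000,3.064)
total: 8 segments, chained into 1 closed loop(s), length Σ = 5.142373

segments=8 loops=1 length=5.142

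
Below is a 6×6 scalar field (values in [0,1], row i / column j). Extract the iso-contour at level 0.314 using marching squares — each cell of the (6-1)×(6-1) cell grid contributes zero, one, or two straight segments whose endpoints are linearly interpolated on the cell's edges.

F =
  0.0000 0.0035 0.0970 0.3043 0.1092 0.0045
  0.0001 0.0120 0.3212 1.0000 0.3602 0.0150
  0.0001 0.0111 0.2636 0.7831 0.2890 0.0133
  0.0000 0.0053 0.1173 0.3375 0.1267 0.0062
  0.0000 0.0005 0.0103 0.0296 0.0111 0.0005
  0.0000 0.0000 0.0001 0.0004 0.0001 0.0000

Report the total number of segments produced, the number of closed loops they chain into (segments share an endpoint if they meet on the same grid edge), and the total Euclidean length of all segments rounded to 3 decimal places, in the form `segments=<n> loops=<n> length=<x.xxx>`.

segments=12 loops=1 length=7.805

cell (0,1): code 0100 → (0.968,2.000)–(1.000,1.977)
cell (0,2): code 1100 → (0.014,3.000)–(0.968,2.000)
cell (0,3): code 1100 → (0.816,4.000)–(0.014,3.000)
cell (0,4): code 1000 → (1.000,4.134)–(0.816,4.000)
cell (1,1): code 0010 → (1.000,1.977)–(1.125,2.000)
cell (1,2): code 0111 → (1.125,2.000)–(2.000,2.097)
cell (1,3): code 1011 → (2.000,3.949)–(1.649,4.000)
cell (1,4): code 0001 → (1.649,4.000)–(1.000,4.134)
cell (2,2): code 0110 → (2.000,2.097)–(3.000,2.893)
cell (2,3): code 1001 → (3.000,3.111)–(2.000,3.949)
cell (3,2): code 0010 → (3.000,2.893)–(3.076,3.000)
cell (3,3): code 0001 → (3.076,3.000)–(3.000,3.111)
total: 12 segments, chained into 1 closed loop(s), length Σ = 7.805197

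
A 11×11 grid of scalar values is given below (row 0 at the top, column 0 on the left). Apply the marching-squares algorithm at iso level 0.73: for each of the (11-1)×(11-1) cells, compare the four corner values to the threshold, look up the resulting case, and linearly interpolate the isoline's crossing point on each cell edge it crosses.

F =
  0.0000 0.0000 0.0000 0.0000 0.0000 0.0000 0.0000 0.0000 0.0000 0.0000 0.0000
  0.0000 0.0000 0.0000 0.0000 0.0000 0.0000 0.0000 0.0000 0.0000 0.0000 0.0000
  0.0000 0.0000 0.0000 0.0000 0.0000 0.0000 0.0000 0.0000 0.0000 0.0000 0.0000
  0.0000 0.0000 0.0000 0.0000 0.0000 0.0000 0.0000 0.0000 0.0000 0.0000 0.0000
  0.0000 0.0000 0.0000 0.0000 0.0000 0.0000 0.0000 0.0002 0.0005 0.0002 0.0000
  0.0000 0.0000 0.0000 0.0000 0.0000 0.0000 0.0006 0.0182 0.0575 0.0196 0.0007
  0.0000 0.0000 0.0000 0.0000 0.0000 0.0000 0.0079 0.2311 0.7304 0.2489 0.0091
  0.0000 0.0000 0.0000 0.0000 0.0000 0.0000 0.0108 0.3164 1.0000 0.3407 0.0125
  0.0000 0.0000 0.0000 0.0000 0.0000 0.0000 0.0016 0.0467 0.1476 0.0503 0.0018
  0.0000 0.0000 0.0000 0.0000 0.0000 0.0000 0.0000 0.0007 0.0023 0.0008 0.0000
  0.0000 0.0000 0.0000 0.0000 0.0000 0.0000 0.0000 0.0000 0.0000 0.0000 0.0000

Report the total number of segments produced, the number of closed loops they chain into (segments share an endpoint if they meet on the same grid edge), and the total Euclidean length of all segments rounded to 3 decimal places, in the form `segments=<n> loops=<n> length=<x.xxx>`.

cell (5,7): code 0100 → (5.999,8.000)–(6.000,7.999)
cell (5,8): code 1000 → (6.000,8.001)–(5.999,8.000)
cell (6,7): code 0110 → (6.000,7.999)–(7.000,7.605)
cell (6,8): code 1001 → (7.000,8.410)–(6.000,8.001)
cell (7,7): code 0010 → (7.000,7.605)–(7.317,8.000)
cell (7,8): code 0001 → (7.317,8.000)–(7.000,8.410)
total: 6 segments, chained into 1 closed loop(s), length Σ = 3.181213

segments=6 loops=1 length=3.181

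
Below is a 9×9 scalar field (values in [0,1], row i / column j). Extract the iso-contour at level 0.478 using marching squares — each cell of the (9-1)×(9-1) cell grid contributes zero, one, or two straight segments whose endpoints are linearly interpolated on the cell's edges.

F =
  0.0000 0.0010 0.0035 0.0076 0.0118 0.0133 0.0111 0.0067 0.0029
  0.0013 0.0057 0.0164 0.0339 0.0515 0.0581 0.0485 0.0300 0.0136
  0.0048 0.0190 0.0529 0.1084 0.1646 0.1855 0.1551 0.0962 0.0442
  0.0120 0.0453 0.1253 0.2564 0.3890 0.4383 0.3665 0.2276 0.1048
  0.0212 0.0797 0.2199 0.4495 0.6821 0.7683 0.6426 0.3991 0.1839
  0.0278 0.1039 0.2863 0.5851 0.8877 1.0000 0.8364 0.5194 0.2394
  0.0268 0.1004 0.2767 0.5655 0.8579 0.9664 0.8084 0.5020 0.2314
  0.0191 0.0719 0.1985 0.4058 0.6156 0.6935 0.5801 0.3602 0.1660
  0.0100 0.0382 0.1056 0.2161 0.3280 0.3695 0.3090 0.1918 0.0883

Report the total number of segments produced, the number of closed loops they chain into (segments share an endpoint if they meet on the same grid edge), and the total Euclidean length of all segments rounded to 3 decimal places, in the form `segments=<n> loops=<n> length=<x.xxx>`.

segments=18 loops=1 length=14.139

cell (3,3): code 0100 → (3.304,4.000)–(4.000,3.123)
cell (3,4): code 1100 → (3.120,5.000)–(3.304,4.000)
cell (3,5): code 1100 → (3.404,6.000)–(3.120,5.000)
cell (3,6): code 1000 → (4.000,6.676)–(3.404,6.000)
cell (4,2): code 0100 → (4.210,3.000)–(5.000,2.642)
cell (4,3): code 1110 → (4.000,3.123)–(4.210,3.000)
cell (4,6): code 1101 → (4.656,7.000)–(4.000,6.676)
cell (4,7): code 1000 → (5.000,7.148)–(4.656,7.000)
cell (5,2): code 0110 → (5.000,2.642)–(6.000,2.697)
cell (5,7): code 1001 → (6.000,7.089)–(5.000,7.148)
cell (6,2): code 0010 → (6.000,2.697)–(6.548,3.000)
cell (6,3): code 0111 → (6.548,3.000)–(7.000,3.344)
cell (6,6): code 1011 → (7.000,6.464)–(6.169,7.000)
cell (6,7): code 0001 → (6.169,7.000)–(6.000,7.089)
cell (7,3): code 0010 → (7.000,3.344)–(7.478,4.000)
cell (7,4): code 0011 → (7.478,4.000)–(7.665,5.000)
cell (7,5): code 0011 → (7.665,5.000)–(7.377,6.000)
cell (7,6): code 0001 → (7.377,6.000)–(7.000,6.464)
total: 18 segments, chained into 1 closed loop(s), length Σ = 14.139185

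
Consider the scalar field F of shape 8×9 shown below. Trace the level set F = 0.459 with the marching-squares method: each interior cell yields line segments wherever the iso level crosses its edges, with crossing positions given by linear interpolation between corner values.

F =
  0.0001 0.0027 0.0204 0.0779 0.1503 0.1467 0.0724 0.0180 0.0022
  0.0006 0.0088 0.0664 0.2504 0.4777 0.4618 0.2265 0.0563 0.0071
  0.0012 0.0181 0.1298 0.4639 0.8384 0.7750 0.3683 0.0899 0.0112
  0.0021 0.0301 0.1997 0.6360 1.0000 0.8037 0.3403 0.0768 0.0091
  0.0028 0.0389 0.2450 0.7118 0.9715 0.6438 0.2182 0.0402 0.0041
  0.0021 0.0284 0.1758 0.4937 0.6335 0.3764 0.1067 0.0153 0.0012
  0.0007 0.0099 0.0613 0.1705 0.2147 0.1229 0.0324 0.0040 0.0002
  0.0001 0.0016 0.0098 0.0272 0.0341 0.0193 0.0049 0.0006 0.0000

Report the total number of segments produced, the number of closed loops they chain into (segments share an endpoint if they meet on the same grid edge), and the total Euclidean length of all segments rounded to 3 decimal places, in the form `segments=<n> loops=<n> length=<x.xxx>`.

cell (0,3): code 0100 → (0.943,4.000)–(1.000,3.918)
cell (0,4): code 1100 → (0.991,5.000)–(0.943,4.000)
cell (0,5): code 1000 → (1.000,5.012)–(0.991,5.000)
cell (1,2): code 0100 → (1.977,3.000)–(2.000,2.985)
cell (1,3): code 1110 → (1.000,3.918)–(1.977,3.000)
cell (1,5): code 1001 → (2.000,5.777)–(1.000,5.012)
cell (2,2): code 0110 → (2.000,2.985)–(3.000,2.594)
cell (2,5): code 1001 → (3.000,5.744)–(2.000,5.777)
cell (3,2): code 0110 → (3.000,2.594)–(4.000,2.458)
cell (3,5): code 1001 → (4.000,5.434)–(3.000,5.744)
cell (4,2): code 0110 → (4.000,2.458)–(5.000,2.891)
cell (4,4): code 1011 → (5.000,4.679)–(4.691,5.000)
cell (4,5): code 0001 → (4.691,5.000)–(4.000,5.434)
cell (5,2): code 0010 → (5.000,2.891)–(5.107,3.000)
cell (5,3): code 0011 → (5.107,3.000)–(5.417,4.000)
cell (5,4): code 0001 → (5.417,4.000)–(5.000,4.679)
total: 16 segments, chained into 1 closed loop(s), length Σ = 12.220909

segments=16 loops=1 length=12.221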